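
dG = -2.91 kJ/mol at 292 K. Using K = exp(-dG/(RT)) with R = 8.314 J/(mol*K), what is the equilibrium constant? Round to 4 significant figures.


dG is in kJ/mol; multiply by 1000 to match R in J/(mol*K).
RT = 8.314 * 292 = 2427.688 J/mol
exponent = -dG*1000 / (RT) = -(-2.91*1000) / 2427.688 = 1.19867133
K = exp(1.19867133)
K = 3.3157085, rounded to 4 significant figures:

3.316


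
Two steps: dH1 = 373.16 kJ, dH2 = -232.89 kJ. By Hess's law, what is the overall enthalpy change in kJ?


Hess's law: enthalpy is a state function, so add the step enthalpies.
dH_total = dH1 + dH2 = 373.16 + (-232.89)
dH_total = 140.27 kJ:

140.27 kJ


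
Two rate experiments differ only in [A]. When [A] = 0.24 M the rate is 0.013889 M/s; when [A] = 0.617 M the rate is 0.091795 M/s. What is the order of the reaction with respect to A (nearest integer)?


Rate is proportional to [A]^n, so rate2/rate1 = ([A]2/[A]1)^n. Take logs to solve for n.
rate2/rate1 = 0.091795 / 0.013889 = 6.6092
[A]2/[A]1 = 0.617 / 0.24 = 2.5708
n = ln(6.6092) / ln(2.5708) = 2.0
Nearest integer order:

2


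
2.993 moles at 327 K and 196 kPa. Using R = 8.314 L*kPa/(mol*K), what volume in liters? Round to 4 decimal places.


PV = nRT, solve for V = nRT / P.
nRT = 2.993 * 8.314 * 327 = 8137.0033
V = 8137.0033 / 196
V = 41.51532296 L, rounded to 4 dp:

41.5153 L


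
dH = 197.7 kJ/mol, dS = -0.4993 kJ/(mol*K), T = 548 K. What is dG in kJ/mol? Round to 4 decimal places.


Gibbs: dG = dH - T*dS (consistent units, dS already in kJ/(mol*K)).
T*dS = 548 * -0.4993 = -273.6164
dG = 197.7 - (-273.6164)
dG = 471.3164 kJ/mol, rounded to 4 dp:

471.3164 kJ/mol


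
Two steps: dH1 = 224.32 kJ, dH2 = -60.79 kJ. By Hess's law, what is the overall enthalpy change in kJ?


Hess's law: enthalpy is a state function, so add the step enthalpies.
dH_total = dH1 + dH2 = 224.32 + (-60.79)
dH_total = 163.53 kJ:

163.53 kJ


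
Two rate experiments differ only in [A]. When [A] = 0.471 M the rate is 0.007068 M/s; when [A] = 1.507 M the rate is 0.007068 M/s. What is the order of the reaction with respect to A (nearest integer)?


Rate is proportional to [A]^n, so rate2/rate1 = ([A]2/[A]1)^n. Take logs to solve for n.
rate2/rate1 = 0.007068 / 0.007068 = 1.0
[A]2/[A]1 = 1.507 / 0.471 = 3.1996
n = ln(1.0) / ln(3.1996) = 0.0
Nearest integer order:

0


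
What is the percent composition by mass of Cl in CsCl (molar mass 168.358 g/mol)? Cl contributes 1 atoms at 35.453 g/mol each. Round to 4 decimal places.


pct = 100 * (n_elem * M_elem) / M_total
mass_contribution = 1 * 35.453 = 35.453 g/mol
pct = 100 * 35.453 / 168.358
pct = 21.05810238 %, rounded to 4 dp:

21.0581 %


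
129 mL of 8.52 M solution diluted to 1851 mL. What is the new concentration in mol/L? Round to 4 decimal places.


Dilution: M1*V1 = M2*V2, solve for M2.
M2 = M1*V1 / V2
M2 = 8.52 * 129 / 1851
M2 = 1099.08 / 1851
M2 = 0.59377634 mol/L, rounded to 4 dp:

0.5938 mol/L


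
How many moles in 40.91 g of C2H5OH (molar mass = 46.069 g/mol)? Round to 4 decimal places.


n = mass / M
n = 40.91 / 46.069
n = 0.8880158 mol, rounded to 4 dp:

0.8880 mol


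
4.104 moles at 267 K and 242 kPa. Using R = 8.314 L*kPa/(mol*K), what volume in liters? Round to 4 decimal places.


PV = nRT, solve for V = nRT / P.
nRT = 4.104 * 8.314 * 267 = 9110.2152
V = 9110.2152 / 242
V = 37.64551736 L, rounded to 4 dp:

37.6455 L


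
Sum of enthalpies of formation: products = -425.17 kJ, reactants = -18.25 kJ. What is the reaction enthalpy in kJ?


dH_rxn = sum(dH_f products) - sum(dH_f reactants)
dH_rxn = -425.17 - (-18.25)
dH_rxn = -406.92 kJ:

-406.92 kJ


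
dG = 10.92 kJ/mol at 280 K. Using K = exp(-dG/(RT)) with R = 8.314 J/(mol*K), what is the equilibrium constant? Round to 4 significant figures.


dG is in kJ/mol; multiply by 1000 to match R in J/(mol*K).
RT = 8.314 * 280 = 2327.92 J/mol
exponent = -dG*1000 / (RT) = -(10.92*1000) / 2327.92 = -4.69088285
K = exp(-4.69088285)
K = 0.0091785793, rounded to 4 significant figures:

0.009179


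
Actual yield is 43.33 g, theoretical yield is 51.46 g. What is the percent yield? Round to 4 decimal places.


% yield = 100 * actual / theoretical
% yield = 100 * 43.33 / 51.46
% yield = 84.20132141 %, rounded to 4 dp:

84.2013 %


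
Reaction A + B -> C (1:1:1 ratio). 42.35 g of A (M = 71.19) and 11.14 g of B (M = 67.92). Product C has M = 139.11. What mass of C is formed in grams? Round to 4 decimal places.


Find moles of each reactant; the smaller value is the limiting reagent in a 1:1:1 reaction, so moles_C equals moles of the limiter.
n_A = mass_A / M_A = 42.35 / 71.19 = 0.594887 mol
n_B = mass_B / M_B = 11.14 / 67.92 = 0.164016 mol
Limiting reagent: B (smaller), n_limiting = 0.164016 mol
mass_C = n_limiting * M_C = 0.164016 * 139.11
mass_C = 22.81626576 g, rounded to 4 dp:

22.8163 g


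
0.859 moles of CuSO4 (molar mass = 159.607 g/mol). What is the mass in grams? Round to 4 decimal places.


mass = n * M
mass = 0.859 * 159.607
mass = 137.102413 g, rounded to 4 dp:

137.1024 g


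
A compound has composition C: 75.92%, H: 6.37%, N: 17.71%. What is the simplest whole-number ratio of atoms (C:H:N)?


Assume 100 g of compound, divide each mass% by atomic mass to get moles, then normalize by the smallest to get a raw atom ratio.
Moles per 100 g: C: 75.92/12.011 = 6.3209, H: 6.37/1.008 = 6.3194, N: 17.71/14.007 = 1.2644
Raw ratio (divide by min = 1.2644): C: 4.999, H: 4.998, N: 1.0
Multiply by 1 to clear fractions: C: 4.999 ~= 5, H: 4.998 ~= 5, N: 1.0 ~= 1
Reduce by GCD to get the simplest whole-number ratio:

5:5:1


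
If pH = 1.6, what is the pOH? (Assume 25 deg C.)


At 25 deg C, pH + pOH = 14.
pOH = 14 - pH = 14 - 1.6
pOH = 12.4:

12.40


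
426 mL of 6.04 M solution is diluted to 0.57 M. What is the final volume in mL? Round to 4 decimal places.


Dilution: M1*V1 = M2*V2, solve for V2.
V2 = M1*V1 / M2
V2 = 6.04 * 426 / 0.57
V2 = 2573.04 / 0.57
V2 = 4514.10526316 mL, rounded to 4 dp:

4514.1053 mL


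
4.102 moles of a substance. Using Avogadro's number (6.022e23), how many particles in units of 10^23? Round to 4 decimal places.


N = n * NA, then divide by 1e23 for the requested units.
N / 1e23 = n * 6.022
N / 1e23 = 4.102 * 6.022
N / 1e23 = 24.702244, rounded to 4 dp:

24.7022


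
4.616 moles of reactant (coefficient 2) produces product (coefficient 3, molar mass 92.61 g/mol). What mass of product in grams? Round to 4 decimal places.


Use the coefficient ratio to convert reactant moles to product moles, then multiply by the product's molar mass.
moles_P = moles_R * (coeff_P / coeff_R) = 4.616 * (3/2) = 6.924
mass_P = moles_P * M_P = 6.924 * 92.61
mass_P = 641.23164 g, rounded to 4 dp:

641.2316 g


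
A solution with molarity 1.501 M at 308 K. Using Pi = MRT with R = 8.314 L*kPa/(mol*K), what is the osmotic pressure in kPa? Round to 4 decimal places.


Osmotic pressure (van't Hoff): Pi = M*R*T.
RT = 8.314 * 308 = 2560.712
Pi = 1.501 * 2560.712
Pi = 3843.628712 kPa, rounded to 4 dp:

3843.6287 kPa


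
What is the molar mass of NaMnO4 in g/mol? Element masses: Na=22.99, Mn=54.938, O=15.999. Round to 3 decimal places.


M = sum(count * atomic_mass) over atoms.
M = 1*22.99 + 1*54.938 + 4*15.999
M = 22.99 + 54.938 + 63.996
M = 141.924 g/mol, rounded to 3 dp:

141.924 g/mol


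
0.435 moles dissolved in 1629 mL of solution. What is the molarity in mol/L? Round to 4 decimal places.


Convert volume to liters: V_L = V_mL / 1000.
V_L = 1629 / 1000 = 1.629 L
M = n / V_L = 0.435 / 1.629
M = 0.26703499 mol/L, rounded to 4 dp:

0.2670 mol/L


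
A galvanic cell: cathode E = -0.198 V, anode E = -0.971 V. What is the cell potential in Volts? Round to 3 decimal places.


Standard cell potential: E_cell = E_cathode - E_anode.
E_cell = -0.198 - (-0.971)
E_cell = 0.773 V, rounded to 3 dp:

0.773 V


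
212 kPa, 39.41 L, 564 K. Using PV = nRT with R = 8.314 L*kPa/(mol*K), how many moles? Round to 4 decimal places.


PV = nRT, solve for n = PV / (RT).
PV = 212 * 39.41 = 8354.92
RT = 8.314 * 564 = 4689.096
n = 8354.92 / 4689.096
n = 1.78177627 mol, rounded to 4 dp:

1.7818 mol


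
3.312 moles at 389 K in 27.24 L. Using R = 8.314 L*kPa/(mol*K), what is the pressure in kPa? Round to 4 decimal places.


PV = nRT, solve for P = nRT / V.
nRT = 3.312 * 8.314 * 389 = 10711.4916
P = 10711.4916 / 27.24
P = 393.22656388 kPa, rounded to 4 dp:

393.2266 kPa


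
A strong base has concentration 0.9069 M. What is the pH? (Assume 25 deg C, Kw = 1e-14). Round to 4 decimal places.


A strong base dissociates completely, so [OH-] equals the given concentration.
pOH = -log10([OH-]) = -log10(0.9069) = 0.042441
pH = 14 - pOH = 14 - 0.042441
pH = 13.957559, rounded to 4 dp:

13.9576


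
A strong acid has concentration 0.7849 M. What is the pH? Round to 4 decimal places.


A strong acid dissociates completely, so [H+] equals the given concentration.
pH = -log10([H+]) = -log10(0.7849)
pH = 0.10518567, rounded to 4 dp:

0.1052


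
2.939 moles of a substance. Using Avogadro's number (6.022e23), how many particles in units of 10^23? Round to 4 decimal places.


N = n * NA, then divide by 1e23 for the requested units.
N / 1e23 = n * 6.022
N / 1e23 = 2.939 * 6.022
N / 1e23 = 17.698658, rounded to 4 dp:

17.6987


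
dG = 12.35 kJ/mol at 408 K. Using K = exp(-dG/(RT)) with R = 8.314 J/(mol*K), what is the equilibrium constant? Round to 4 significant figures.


dG is in kJ/mol; multiply by 1000 to match R in J/(mol*K).
RT = 8.314 * 408 = 3392.112 J/mol
exponent = -dG*1000 / (RT) = -(12.35*1000) / 3392.112 = -3.6407996
K = exp(-3.6407996)
K = 0.026231361, rounded to 4 significant figures:

0.02623


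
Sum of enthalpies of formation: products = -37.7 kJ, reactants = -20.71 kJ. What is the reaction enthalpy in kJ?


dH_rxn = sum(dH_f products) - sum(dH_f reactants)
dH_rxn = -37.7 - (-20.71)
dH_rxn = -16.99 kJ:

-16.99 kJ


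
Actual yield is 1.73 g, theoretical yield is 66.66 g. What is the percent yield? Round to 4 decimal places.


% yield = 100 * actual / theoretical
% yield = 100 * 1.73 / 66.66
% yield = 2.59525953 %, rounded to 4 dp:

2.5953 %


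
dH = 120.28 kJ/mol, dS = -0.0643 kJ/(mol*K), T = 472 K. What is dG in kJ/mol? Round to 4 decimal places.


Gibbs: dG = dH - T*dS (consistent units, dS already in kJ/(mol*K)).
T*dS = 472 * -0.0643 = -30.3496
dG = 120.28 - (-30.3496)
dG = 150.6296 kJ/mol, rounded to 4 dp:

150.6296 kJ/mol


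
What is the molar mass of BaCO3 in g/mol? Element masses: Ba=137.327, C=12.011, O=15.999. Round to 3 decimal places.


M = sum(count * atomic_mass) over atoms.
M = 1*137.327 + 1*12.011 + 3*15.999
M = 137.327 + 12.011 + 47.997
M = 197.335 g/mol, rounded to 3 dp:

197.335 g/mol


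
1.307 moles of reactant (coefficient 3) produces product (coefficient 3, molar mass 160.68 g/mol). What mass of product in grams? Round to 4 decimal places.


Use the coefficient ratio to convert reactant moles to product moles, then multiply by the product's molar mass.
moles_P = moles_R * (coeff_P / coeff_R) = 1.307 * (3/3) = 1.307
mass_P = moles_P * M_P = 1.307 * 160.68
mass_P = 210.00876 g, rounded to 4 dp:

210.0088 g


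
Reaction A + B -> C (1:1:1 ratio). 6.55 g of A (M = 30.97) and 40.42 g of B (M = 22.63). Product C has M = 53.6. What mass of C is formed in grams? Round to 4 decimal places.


Find moles of each reactant; the smaller value is the limiting reagent in a 1:1:1 reaction, so moles_C equals moles of the limiter.
n_A = mass_A / M_A = 6.55 / 30.97 = 0.211495 mol
n_B = mass_B / M_B = 40.42 / 22.63 = 1.786125 mol
Limiting reagent: A (smaller), n_limiting = 0.211495 mol
mass_C = n_limiting * M_C = 0.211495 * 53.6
mass_C = 11.336132 g, rounded to 4 dp:

11.3361 g


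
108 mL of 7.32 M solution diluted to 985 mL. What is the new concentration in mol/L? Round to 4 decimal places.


Dilution: M1*V1 = M2*V2, solve for M2.
M2 = M1*V1 / V2
M2 = 7.32 * 108 / 985
M2 = 790.56 / 985
M2 = 0.80259898 mol/L, rounded to 4 dp:

0.8026 mol/L


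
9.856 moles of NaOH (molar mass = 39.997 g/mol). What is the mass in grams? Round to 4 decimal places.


mass = n * M
mass = 9.856 * 39.997
mass = 394.210432 g, rounded to 4 dp:

394.2104 g


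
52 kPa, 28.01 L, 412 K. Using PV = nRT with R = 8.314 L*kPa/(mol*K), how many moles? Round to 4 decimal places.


PV = nRT, solve for n = PV / (RT).
PV = 52 * 28.01 = 1456.52
RT = 8.314 * 412 = 3425.368
n = 1456.52 / 3425.368
n = 0.42521563 mol, rounded to 4 dp:

0.4252 mol


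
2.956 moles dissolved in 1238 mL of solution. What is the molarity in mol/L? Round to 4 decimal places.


Convert volume to liters: V_L = V_mL / 1000.
V_L = 1238 / 1000 = 1.238 L
M = n / V_L = 2.956 / 1.238
M = 2.38772213 mol/L, rounded to 4 dp:

2.3877 mol/L


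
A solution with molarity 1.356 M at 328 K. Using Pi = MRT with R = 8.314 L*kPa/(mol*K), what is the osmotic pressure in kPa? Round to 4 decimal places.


Osmotic pressure (van't Hoff): Pi = M*R*T.
RT = 8.314 * 328 = 2726.992
Pi = 1.356 * 2726.992
Pi = 3697.801152 kPa, rounded to 4 dp:

3697.8012 kPa


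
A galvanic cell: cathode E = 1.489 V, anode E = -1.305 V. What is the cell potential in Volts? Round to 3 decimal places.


Standard cell potential: E_cell = E_cathode - E_anode.
E_cell = 1.489 - (-1.305)
E_cell = 2.794 V, rounded to 3 dp:

2.794 V


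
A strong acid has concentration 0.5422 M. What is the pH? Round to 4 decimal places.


A strong acid dissociates completely, so [H+] equals the given concentration.
pH = -log10([H+]) = -log10(0.5422)
pH = 0.26584049, rounded to 4 dp:

0.2658


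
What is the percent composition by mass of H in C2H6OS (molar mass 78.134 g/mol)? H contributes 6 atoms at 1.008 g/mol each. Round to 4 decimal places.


pct = 100 * (n_elem * M_elem) / M_total
mass_contribution = 6 * 1.008 = 6.048 g/mol
pct = 100 * 6.048 / 78.134
pct = 7.74054829 %, rounded to 4 dp:

7.7405 %


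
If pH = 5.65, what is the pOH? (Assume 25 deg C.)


At 25 deg C, pH + pOH = 14.
pOH = 14 - pH = 14 - 5.65
pOH = 8.35:

8.35


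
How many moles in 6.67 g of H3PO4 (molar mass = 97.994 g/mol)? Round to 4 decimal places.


n = mass / M
n = 6.67 / 97.994
n = 0.06806539 mol, rounded to 4 dp:

0.0681 mol


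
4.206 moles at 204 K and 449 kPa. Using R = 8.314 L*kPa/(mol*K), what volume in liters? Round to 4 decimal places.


PV = nRT, solve for V = nRT / P.
nRT = 4.206 * 8.314 * 204 = 7133.6115
V = 7133.6115 / 449
V = 15.88777617 L, rounded to 4 dp:

15.8878 L


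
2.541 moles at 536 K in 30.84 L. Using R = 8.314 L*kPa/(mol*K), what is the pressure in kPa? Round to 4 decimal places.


PV = nRT, solve for P = nRT / V.
nRT = 2.541 * 8.314 * 536 = 11323.4685
P = 11323.4685 / 30.84
P = 367.1682393 kPa, rounded to 4 dp:

367.1682 kPa


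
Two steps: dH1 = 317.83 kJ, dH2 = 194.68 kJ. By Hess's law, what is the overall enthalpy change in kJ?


Hess's law: enthalpy is a state function, so add the step enthalpies.
dH_total = dH1 + dH2 = 317.83 + (194.68)
dH_total = 512.51 kJ:

512.51 kJ


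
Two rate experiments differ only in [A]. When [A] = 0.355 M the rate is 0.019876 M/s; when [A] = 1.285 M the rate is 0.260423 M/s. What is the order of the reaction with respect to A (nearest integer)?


Rate is proportional to [A]^n, so rate2/rate1 = ([A]2/[A]1)^n. Take logs to solve for n.
rate2/rate1 = 0.260423 / 0.019876 = 13.1024
[A]2/[A]1 = 1.285 / 0.355 = 3.6197
n = ln(13.1024) / ln(3.6197) = 2.0
Nearest integer order:

2


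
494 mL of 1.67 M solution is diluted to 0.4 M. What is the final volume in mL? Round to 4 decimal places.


Dilution: M1*V1 = M2*V2, solve for V2.
V2 = M1*V1 / M2
V2 = 1.67 * 494 / 0.4
V2 = 824.98 / 0.4
V2 = 2062.45 mL, rounded to 4 dp:

2062.4500 mL


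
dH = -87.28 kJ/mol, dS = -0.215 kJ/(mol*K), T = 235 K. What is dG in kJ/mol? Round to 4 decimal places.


Gibbs: dG = dH - T*dS (consistent units, dS already in kJ/(mol*K)).
T*dS = 235 * -0.215 = -50.525
dG = -87.28 - (-50.525)
dG = -36.755 kJ/mol, rounded to 4 dp:

-36.7550 kJ/mol


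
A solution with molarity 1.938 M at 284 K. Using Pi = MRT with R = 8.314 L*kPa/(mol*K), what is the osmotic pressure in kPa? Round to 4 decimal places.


Osmotic pressure (van't Hoff): Pi = M*R*T.
RT = 8.314 * 284 = 2361.176
Pi = 1.938 * 2361.176
Pi = 4575.959088 kPa, rounded to 4 dp:

4575.9591 kPa


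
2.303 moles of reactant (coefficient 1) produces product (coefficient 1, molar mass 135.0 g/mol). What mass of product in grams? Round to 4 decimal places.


Use the coefficient ratio to convert reactant moles to product moles, then multiply by the product's molar mass.
moles_P = moles_R * (coeff_P / coeff_R) = 2.303 * (1/1) = 2.303
mass_P = moles_P * M_P = 2.303 * 135.0
mass_P = 310.905 g, rounded to 4 dp:

310.9050 g


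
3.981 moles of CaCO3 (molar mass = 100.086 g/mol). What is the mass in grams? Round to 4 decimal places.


mass = n * M
mass = 3.981 * 100.086
mass = 398.442366 g, rounded to 4 dp:

398.4424 g


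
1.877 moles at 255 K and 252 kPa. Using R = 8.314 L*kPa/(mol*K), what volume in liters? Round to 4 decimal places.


PV = nRT, solve for V = nRT / P.
nRT = 1.877 * 8.314 * 255 = 3979.3714
V = 3979.3714 / 252
V = 15.79115635 L, rounded to 4 dp:

15.7912 L


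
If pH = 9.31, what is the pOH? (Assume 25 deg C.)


At 25 deg C, pH + pOH = 14.
pOH = 14 - pH = 14 - 9.31
pOH = 4.69:

4.69


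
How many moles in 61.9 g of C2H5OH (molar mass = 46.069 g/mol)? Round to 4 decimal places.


n = mass / M
n = 61.9 / 46.069
n = 1.34363672 mol, rounded to 4 dp:

1.3436 mol


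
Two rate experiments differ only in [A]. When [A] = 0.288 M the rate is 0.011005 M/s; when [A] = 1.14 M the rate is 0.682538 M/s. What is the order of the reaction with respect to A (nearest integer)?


Rate is proportional to [A]^n, so rate2/rate1 = ([A]2/[A]1)^n. Take logs to solve for n.
rate2/rate1 = 0.682538 / 0.011005 = 62.0207
[A]2/[A]1 = 1.14 / 0.288 = 3.9583
n = ln(62.0207) / ln(3.9583) = 3.0
Nearest integer order:

3


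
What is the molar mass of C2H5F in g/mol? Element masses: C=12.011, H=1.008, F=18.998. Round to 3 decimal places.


M = sum(count * atomic_mass) over atoms.
M = 2*12.011 + 5*1.008 + 1*18.998
M = 24.022 + 5.04 + 18.998
M = 48.06 g/mol, rounded to 3 dp:

48.060 g/mol


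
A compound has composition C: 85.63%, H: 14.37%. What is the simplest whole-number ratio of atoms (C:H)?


Assume 100 g of compound, divide each mass% by atomic mass to get moles, then normalize by the smallest to get a raw atom ratio.
Moles per 100 g: C: 85.63/12.011 = 7.1293, H: 14.37/1.008 = 14.256
Raw ratio (divide by min = 7.1293): C: 1.0, H: 2.0
Multiply by 1 to clear fractions: C: 1.0 ~= 1, H: 2.0 ~= 2
Reduce by GCD to get the simplest whole-number ratio:

1:2


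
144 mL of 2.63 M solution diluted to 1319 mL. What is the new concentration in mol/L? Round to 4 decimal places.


Dilution: M1*V1 = M2*V2, solve for M2.
M2 = M1*V1 / V2
M2 = 2.63 * 144 / 1319
M2 = 378.72 / 1319
M2 = 0.28712661 mol/L, rounded to 4 dp:

0.2871 mol/L


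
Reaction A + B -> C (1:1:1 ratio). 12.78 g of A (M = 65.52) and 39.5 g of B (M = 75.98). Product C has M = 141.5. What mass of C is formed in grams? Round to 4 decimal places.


Find moles of each reactant; the smaller value is the limiting reagent in a 1:1:1 reaction, so moles_C equals moles of the limiter.
n_A = mass_A / M_A = 12.78 / 65.52 = 0.195055 mol
n_B = mass_B / M_B = 39.5 / 75.98 = 0.519874 mol
Limiting reagent: A (smaller), n_limiting = 0.195055 mol
mass_C = n_limiting * M_C = 0.195055 * 141.5
mass_C = 27.6002825 g, rounded to 4 dp:

27.6003 g


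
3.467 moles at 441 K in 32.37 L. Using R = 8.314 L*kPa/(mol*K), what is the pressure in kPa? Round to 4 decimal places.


PV = nRT, solve for P = nRT / V.
nRT = 3.467 * 8.314 * 441 = 12711.6654
P = 12711.6654 / 32.37
P = 392.698962 kPa, rounded to 4 dp:

392.6990 kPa


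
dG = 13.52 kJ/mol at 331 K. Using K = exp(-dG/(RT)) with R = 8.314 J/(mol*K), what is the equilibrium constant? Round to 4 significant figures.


dG is in kJ/mol; multiply by 1000 to match R in J/(mol*K).
RT = 8.314 * 331 = 2751.934 J/mol
exponent = -dG*1000 / (RT) = -(13.52*1000) / 2751.934 = -4.91290852
K = exp(-4.91290852)
K = 0.0073510765, rounded to 4 significant figures:

0.007351


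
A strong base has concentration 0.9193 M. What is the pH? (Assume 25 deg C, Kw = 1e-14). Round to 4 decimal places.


A strong base dissociates completely, so [OH-] equals the given concentration.
pOH = -log10([OH-]) = -log10(0.9193) = 0.036543
pH = 14 - pOH = 14 - 0.036543
pH = 13.963457, rounded to 4 dp:

13.9635


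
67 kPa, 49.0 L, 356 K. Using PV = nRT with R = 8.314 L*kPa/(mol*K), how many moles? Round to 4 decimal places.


PV = nRT, solve for n = PV / (RT).
PV = 67 * 49.0 = 3283.0
RT = 8.314 * 356 = 2959.784
n = 3283.0 / 2959.784
n = 1.10920256 mol, rounded to 4 dp:

1.1092 mol


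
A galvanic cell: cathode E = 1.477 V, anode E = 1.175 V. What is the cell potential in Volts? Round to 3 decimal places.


Standard cell potential: E_cell = E_cathode - E_anode.
E_cell = 1.477 - (1.175)
E_cell = 0.302 V, rounded to 3 dp:

0.302 V


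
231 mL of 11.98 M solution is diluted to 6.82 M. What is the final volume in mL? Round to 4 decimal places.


Dilution: M1*V1 = M2*V2, solve for V2.
V2 = M1*V1 / M2
V2 = 11.98 * 231 / 6.82
V2 = 2767.38 / 6.82
V2 = 405.77419355 mL, rounded to 4 dp:

405.7742 mL


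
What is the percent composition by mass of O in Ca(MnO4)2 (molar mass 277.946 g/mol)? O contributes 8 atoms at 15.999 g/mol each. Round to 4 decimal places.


pct = 100 * (n_elem * M_elem) / M_total
mass_contribution = 8 * 15.999 = 127.992 g/mol
pct = 100 * 127.992 / 277.946
pct = 46.04923258 %, rounded to 4 dp:

46.0492 %


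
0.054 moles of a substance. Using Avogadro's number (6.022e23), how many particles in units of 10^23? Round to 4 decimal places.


N = n * NA, then divide by 1e23 for the requested units.
N / 1e23 = n * 6.022
N / 1e23 = 0.054 * 6.022
N / 1e23 = 0.325188, rounded to 4 dp:

0.3252


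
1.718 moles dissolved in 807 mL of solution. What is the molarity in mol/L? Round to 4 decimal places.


Convert volume to liters: V_L = V_mL / 1000.
V_L = 807 / 1000 = 0.807 L
M = n / V_L = 1.718 / 0.807
M = 2.12887237 mol/L, rounded to 4 dp:

2.1289 mol/L


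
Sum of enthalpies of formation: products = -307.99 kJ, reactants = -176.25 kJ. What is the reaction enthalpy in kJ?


dH_rxn = sum(dH_f products) - sum(dH_f reactants)
dH_rxn = -307.99 - (-176.25)
dH_rxn = -131.74 kJ:

-131.74 kJ


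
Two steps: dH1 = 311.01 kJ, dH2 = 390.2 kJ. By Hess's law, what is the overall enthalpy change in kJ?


Hess's law: enthalpy is a state function, so add the step enthalpies.
dH_total = dH1 + dH2 = 311.01 + (390.2)
dH_total = 701.21 kJ:

701.21 kJ


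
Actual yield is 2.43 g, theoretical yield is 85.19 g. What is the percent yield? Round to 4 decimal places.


% yield = 100 * actual / theoretical
% yield = 100 * 2.43 / 85.19
% yield = 2.85244747 %, rounded to 4 dp:

2.8524 %


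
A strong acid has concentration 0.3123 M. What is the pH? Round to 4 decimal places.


A strong acid dissociates completely, so [H+] equals the given concentration.
pH = -log10([H+]) = -log10(0.3123)
pH = 0.50542802, rounded to 4 dp:

0.5054


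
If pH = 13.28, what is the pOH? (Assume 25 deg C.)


At 25 deg C, pH + pOH = 14.
pOH = 14 - pH = 14 - 13.28
pOH = 0.72:

0.72


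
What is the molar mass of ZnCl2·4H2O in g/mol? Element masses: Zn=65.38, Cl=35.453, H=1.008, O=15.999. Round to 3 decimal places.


M = sum(count * atomic_mass) over atoms.
M = 1*65.38 + 2*35.453 + 8*1.008 + 4*15.999
M = 65.38 + 70.906 + 8.064 + 63.996
M = 208.346 g/mol, rounded to 3 dp:

208.346 g/mol


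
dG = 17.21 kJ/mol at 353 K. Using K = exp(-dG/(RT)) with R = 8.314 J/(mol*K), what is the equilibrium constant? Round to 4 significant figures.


dG is in kJ/mol; multiply by 1000 to match R in J/(mol*K).
RT = 8.314 * 353 = 2934.842 J/mol
exponent = -dG*1000 / (RT) = -(17.21*1000) / 2934.842 = -5.86402948
K = exp(-5.86402948)
K = 0.0028397778, rounded to 4 significant figures:

0.002840


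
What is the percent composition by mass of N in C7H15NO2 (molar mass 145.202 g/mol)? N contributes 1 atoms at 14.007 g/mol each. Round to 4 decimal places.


pct = 100 * (n_elem * M_elem) / M_total
mass_contribution = 1 * 14.007 = 14.007 g/mol
pct = 100 * 14.007 / 145.202
pct = 9.64656134 %, rounded to 4 dp:

9.6466 %


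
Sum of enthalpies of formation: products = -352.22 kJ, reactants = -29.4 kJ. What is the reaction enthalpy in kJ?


dH_rxn = sum(dH_f products) - sum(dH_f reactants)
dH_rxn = -352.22 - (-29.4)
dH_rxn = -322.82 kJ:

-322.82 kJ


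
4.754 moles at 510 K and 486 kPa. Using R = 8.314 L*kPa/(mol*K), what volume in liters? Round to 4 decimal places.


PV = nRT, solve for V = nRT / P.
nRT = 4.754 * 8.314 * 510 = 20157.6256
V = 20157.6256 / 486
V = 41.47659588 L, rounded to 4 dp:

41.4766 L


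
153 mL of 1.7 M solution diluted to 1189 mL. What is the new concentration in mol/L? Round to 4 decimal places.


Dilution: M1*V1 = M2*V2, solve for M2.
M2 = M1*V1 / V2
M2 = 1.7 * 153 / 1189
M2 = 260.1 / 1189
M2 = 0.21875526 mol/L, rounded to 4 dp:

0.2188 mol/L


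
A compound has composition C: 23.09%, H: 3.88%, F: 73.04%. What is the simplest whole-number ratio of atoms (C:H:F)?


Assume 100 g of compound, divide each mass% by atomic mass to get moles, then normalize by the smallest to get a raw atom ratio.
Moles per 100 g: C: 23.09/12.011 = 1.9224, H: 3.88/1.008 = 3.8492, F: 73.04/18.998 = 3.8446
Raw ratio (divide by min = 1.9224): C: 1.0, H: 2.002, F: 2.0
Multiply by 1 to clear fractions: C: 1.0 ~= 1, H: 2.002 ~= 2, F: 2.0 ~= 2
Reduce by GCD to get the simplest whole-number ratio:

1:2:2


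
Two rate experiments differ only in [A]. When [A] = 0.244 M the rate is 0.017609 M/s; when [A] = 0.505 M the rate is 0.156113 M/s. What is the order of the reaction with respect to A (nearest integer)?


Rate is proportional to [A]^n, so rate2/rate1 = ([A]2/[A]1)^n. Take logs to solve for n.
rate2/rate1 = 0.156113 / 0.017609 = 8.8655
[A]2/[A]1 = 0.505 / 0.244 = 2.0697
n = ln(8.8655) / ln(2.0697) = 3.0
Nearest integer order:

3


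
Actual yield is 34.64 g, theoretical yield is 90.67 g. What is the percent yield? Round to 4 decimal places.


% yield = 100 * actual / theoretical
% yield = 100 * 34.64 / 90.67
% yield = 38.20447778 %, rounded to 4 dp:

38.2045 %


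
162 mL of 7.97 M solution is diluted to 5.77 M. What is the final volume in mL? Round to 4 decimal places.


Dilution: M1*V1 = M2*V2, solve for V2.
V2 = M1*V1 / M2
V2 = 7.97 * 162 / 5.77
V2 = 1291.14 / 5.77
V2 = 223.7677643 mL, rounded to 4 dp:

223.7678 mL


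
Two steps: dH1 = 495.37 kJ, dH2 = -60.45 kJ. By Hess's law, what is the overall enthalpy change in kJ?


Hess's law: enthalpy is a state function, so add the step enthalpies.
dH_total = dH1 + dH2 = 495.37 + (-60.45)
dH_total = 434.92 kJ:

434.92 kJ


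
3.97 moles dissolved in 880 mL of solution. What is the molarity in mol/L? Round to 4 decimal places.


Convert volume to liters: V_L = V_mL / 1000.
V_L = 880 / 1000 = 0.88 L
M = n / V_L = 3.97 / 0.88
M = 4.51136364 mol/L, rounded to 4 dp:

4.5114 mol/L


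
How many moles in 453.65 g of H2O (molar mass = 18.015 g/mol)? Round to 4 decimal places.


n = mass / M
n = 453.65 / 18.015
n = 25.18179295 mol, rounded to 4 dp:

25.1818 mol


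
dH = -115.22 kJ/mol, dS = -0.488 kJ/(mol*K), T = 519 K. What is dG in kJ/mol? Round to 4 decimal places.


Gibbs: dG = dH - T*dS (consistent units, dS already in kJ/(mol*K)).
T*dS = 519 * -0.488 = -253.272
dG = -115.22 - (-253.272)
dG = 138.052 kJ/mol, rounded to 4 dp:

138.0520 kJ/mol


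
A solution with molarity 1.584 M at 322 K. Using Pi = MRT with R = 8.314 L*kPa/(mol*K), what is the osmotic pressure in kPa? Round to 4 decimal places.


Osmotic pressure (van't Hoff): Pi = M*R*T.
RT = 8.314 * 322 = 2677.108
Pi = 1.584 * 2677.108
Pi = 4240.539072 kPa, rounded to 4 dp:

4240.5391 kPa


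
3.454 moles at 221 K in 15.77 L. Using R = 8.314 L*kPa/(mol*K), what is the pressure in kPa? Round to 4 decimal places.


PV = nRT, solve for P = nRT / V.
nRT = 3.454 * 8.314 * 221 = 6346.3589
P = 6346.3589 / 15.77
P = 402.43239696 kPa, rounded to 4 dp:

402.4324 kPa


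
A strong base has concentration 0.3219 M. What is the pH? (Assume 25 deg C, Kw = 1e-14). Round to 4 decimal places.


A strong base dissociates completely, so [OH-] equals the given concentration.
pOH = -log10([OH-]) = -log10(0.3219) = 0.492279
pH = 14 - pOH = 14 - 0.492279
pH = 13.507721, rounded to 4 dp:

13.5077


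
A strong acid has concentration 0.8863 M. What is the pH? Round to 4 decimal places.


A strong acid dissociates completely, so [H+] equals the given concentration.
pH = -log10([H+]) = -log10(0.8863)
pH = 0.05241925, rounded to 4 dp:

0.0524


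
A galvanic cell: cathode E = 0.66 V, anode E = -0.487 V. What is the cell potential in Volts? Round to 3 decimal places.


Standard cell potential: E_cell = E_cathode - E_anode.
E_cell = 0.66 - (-0.487)
E_cell = 1.147 V, rounded to 3 dp:

1.147 V


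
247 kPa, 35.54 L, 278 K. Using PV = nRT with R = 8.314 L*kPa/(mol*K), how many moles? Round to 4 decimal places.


PV = nRT, solve for n = PV / (RT).
PV = 247 * 35.54 = 8778.38
RT = 8.314 * 278 = 2311.292
n = 8778.38 / 2311.292
n = 3.79804023 mol, rounded to 4 dp:

3.7980 mol


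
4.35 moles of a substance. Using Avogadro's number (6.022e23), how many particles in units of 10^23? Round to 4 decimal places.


N = n * NA, then divide by 1e23 for the requested units.
N / 1e23 = n * 6.022
N / 1e23 = 4.35 * 6.022
N / 1e23 = 26.1957, rounded to 4 dp:

26.1957


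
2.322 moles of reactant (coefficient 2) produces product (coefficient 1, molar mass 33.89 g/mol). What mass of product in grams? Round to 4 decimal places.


Use the coefficient ratio to convert reactant moles to product moles, then multiply by the product's molar mass.
moles_P = moles_R * (coeff_P / coeff_R) = 2.322 * (1/2) = 1.161
mass_P = moles_P * M_P = 1.161 * 33.89
mass_P = 39.34629 g, rounded to 4 dp:

39.3463 g


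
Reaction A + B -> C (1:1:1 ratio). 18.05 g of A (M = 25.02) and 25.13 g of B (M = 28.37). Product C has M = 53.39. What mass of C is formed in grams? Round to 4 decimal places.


Find moles of each reactant; the smaller value is the limiting reagent in a 1:1:1 reaction, so moles_C equals moles of the limiter.
n_A = mass_A / M_A = 18.05 / 25.02 = 0.721423 mol
n_B = mass_B / M_B = 25.13 / 28.37 = 0.885795 mol
Limiting reagent: A (smaller), n_limiting = 0.721423 mol
mass_C = n_limiting * M_C = 0.721423 * 53.39
mass_C = 38.51677397 g, rounded to 4 dp:

38.5168 g


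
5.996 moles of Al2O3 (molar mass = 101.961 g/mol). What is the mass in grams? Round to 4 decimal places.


mass = n * M
mass = 5.996 * 101.961
mass = 611.358156 g, rounded to 4 dp:

611.3582 g


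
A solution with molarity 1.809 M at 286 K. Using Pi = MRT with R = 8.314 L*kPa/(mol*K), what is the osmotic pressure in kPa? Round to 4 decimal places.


Osmotic pressure (van't Hoff): Pi = M*R*T.
RT = 8.314 * 286 = 2377.804
Pi = 1.809 * 2377.804
Pi = 4301.447436 kPa, rounded to 4 dp:

4301.4474 kPa


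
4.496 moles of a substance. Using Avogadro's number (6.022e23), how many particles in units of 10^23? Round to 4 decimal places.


N = n * NA, then divide by 1e23 for the requested units.
N / 1e23 = n * 6.022
N / 1e23 = 4.496 * 6.022
N / 1e23 = 27.074912, rounded to 4 dp:

27.0749


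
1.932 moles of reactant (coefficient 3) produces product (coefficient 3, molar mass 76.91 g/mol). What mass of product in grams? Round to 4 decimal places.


Use the coefficient ratio to convert reactant moles to product moles, then multiply by the product's molar mass.
moles_P = moles_R * (coeff_P / coeff_R) = 1.932 * (3/3) = 1.932
mass_P = moles_P * M_P = 1.932 * 76.91
mass_P = 148.59012 g, rounded to 4 dp:

148.5901 g


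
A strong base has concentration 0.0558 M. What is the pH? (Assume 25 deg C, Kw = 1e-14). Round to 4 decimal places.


A strong base dissociates completely, so [OH-] equals the given concentration.
pOH = -log10([OH-]) = -log10(0.0558) = 1.253366
pH = 14 - pOH = 14 - 1.253366
pH = 12.746634, rounded to 4 dp:

12.7466


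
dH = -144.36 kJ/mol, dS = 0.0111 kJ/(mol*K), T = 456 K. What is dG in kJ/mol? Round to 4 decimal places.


Gibbs: dG = dH - T*dS (consistent units, dS already in kJ/(mol*K)).
T*dS = 456 * 0.0111 = 5.0616
dG = -144.36 - (5.0616)
dG = -149.4216 kJ/mol, rounded to 4 dp:

-149.4216 kJ/mol


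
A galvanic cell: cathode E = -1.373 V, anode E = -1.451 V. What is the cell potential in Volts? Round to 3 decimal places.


Standard cell potential: E_cell = E_cathode - E_anode.
E_cell = -1.373 - (-1.451)
E_cell = 0.078 V, rounded to 3 dp:

0.078 V


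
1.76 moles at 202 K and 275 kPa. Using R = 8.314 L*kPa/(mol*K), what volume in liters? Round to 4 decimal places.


PV = nRT, solve for V = nRT / P.
nRT = 1.76 * 8.314 * 202 = 2955.7933
V = 2955.7933 / 275
V = 10.74833927 L, rounded to 4 dp:

10.7483 L


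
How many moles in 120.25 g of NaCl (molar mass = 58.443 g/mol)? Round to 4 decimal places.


n = mass / M
n = 120.25 / 58.443
n = 2.05756036 mol, rounded to 4 dp:

2.0576 mol


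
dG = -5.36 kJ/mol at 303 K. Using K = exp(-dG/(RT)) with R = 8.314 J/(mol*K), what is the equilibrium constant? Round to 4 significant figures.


dG is in kJ/mol; multiply by 1000 to match R in J/(mol*K).
RT = 8.314 * 303 = 2519.142 J/mol
exponent = -dG*1000 / (RT) = -(-5.36*1000) / 2519.142 = 2.12770856
K = exp(2.12770856)
K = 8.3956067, rounded to 4 significant figures:

8.396


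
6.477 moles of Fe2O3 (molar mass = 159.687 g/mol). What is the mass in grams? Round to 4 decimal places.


mass = n * M
mass = 6.477 * 159.687
mass = 1034.292699 g, rounded to 4 dp:

1034.2927 g


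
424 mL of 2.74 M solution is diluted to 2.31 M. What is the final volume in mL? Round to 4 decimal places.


Dilution: M1*V1 = M2*V2, solve for V2.
V2 = M1*V1 / M2
V2 = 2.74 * 424 / 2.31
V2 = 1161.76 / 2.31
V2 = 502.92640693 mL, rounded to 4 dp:

502.9264 mL


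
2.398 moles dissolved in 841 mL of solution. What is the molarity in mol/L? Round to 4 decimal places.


Convert volume to liters: V_L = V_mL / 1000.
V_L = 841 / 1000 = 0.841 L
M = n / V_L = 2.398 / 0.841
M = 2.85136742 mol/L, rounded to 4 dp:

2.8514 mol/L


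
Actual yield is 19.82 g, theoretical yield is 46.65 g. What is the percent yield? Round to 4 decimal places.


% yield = 100 * actual / theoretical
% yield = 100 * 19.82 / 46.65
% yield = 42.48660236 %, rounded to 4 dp:

42.4866 %


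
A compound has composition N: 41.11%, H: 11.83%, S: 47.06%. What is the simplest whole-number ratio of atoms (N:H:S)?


Assume 100 g of compound, divide each mass% by atomic mass to get moles, then normalize by the smallest to get a raw atom ratio.
Moles per 100 g: N: 41.11/14.007 = 2.935, H: 11.83/1.008 = 11.7361, S: 47.06/32.065 = 1.4676
Raw ratio (divide by min = 1.4676): N: 2.0, H: 7.997, S: 1.0
Multiply by 1 to clear fractions: N: 2.0 ~= 2, H: 7.997 ~= 8, S: 1.0 ~= 1
Reduce by GCD to get the simplest whole-number ratio:

2:8:1


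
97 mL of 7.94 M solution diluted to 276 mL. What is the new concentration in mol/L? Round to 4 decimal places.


Dilution: M1*V1 = M2*V2, solve for M2.
M2 = M1*V1 / V2
M2 = 7.94 * 97 / 276
M2 = 770.18 / 276
M2 = 2.79050725 mol/L, rounded to 4 dp:

2.7905 mol/L


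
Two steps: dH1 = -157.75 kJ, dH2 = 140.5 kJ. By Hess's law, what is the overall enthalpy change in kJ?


Hess's law: enthalpy is a state function, so add the step enthalpies.
dH_total = dH1 + dH2 = -157.75 + (140.5)
dH_total = -17.25 kJ:

-17.25 kJ


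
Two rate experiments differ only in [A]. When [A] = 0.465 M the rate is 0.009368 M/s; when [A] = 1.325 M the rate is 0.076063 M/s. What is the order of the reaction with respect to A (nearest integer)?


Rate is proportional to [A]^n, so rate2/rate1 = ([A]2/[A]1)^n. Take logs to solve for n.
rate2/rate1 = 0.076063 / 0.009368 = 8.1194
[A]2/[A]1 = 1.325 / 0.465 = 2.8495
n = ln(8.1194) / ln(2.8495) = 2.0
Nearest integer order:

2


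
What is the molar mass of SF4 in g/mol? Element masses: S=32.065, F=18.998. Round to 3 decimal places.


M = sum(count * atomic_mass) over atoms.
M = 1*32.065 + 4*18.998
M = 32.065 + 75.992
M = 108.057 g/mol, rounded to 3 dp:

108.057 g/mol


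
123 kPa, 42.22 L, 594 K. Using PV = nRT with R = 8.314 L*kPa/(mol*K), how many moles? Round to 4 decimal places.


PV = nRT, solve for n = PV / (RT).
PV = 123 * 42.22 = 5193.06
RT = 8.314 * 594 = 4938.516
n = 5193.06 / 4938.516
n = 1.05154261 mol, rounded to 4 dp:

1.0515 mol


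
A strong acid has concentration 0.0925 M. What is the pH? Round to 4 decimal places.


A strong acid dissociates completely, so [H+] equals the given concentration.
pH = -log10([H+]) = -log10(0.0925)
pH = 1.03385827, rounded to 4 dp:

1.0339


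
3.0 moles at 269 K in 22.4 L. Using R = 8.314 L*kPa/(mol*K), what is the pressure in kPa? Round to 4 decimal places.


PV = nRT, solve for P = nRT / V.
nRT = 3.0 * 8.314 * 269 = 6709.398
P = 6709.398 / 22.4
P = 299.52669643 kPa, rounded to 4 dp:

299.5267 kPa


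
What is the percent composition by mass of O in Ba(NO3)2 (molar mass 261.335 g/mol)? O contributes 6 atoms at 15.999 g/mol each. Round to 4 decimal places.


pct = 100 * (n_elem * M_elem) / M_total
mass_contribution = 6 * 15.999 = 95.994 g/mol
pct = 100 * 95.994 / 261.335
pct = 36.7321637 %, rounded to 4 dp:

36.7322 %


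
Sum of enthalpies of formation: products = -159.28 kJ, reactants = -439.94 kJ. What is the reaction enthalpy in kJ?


dH_rxn = sum(dH_f products) - sum(dH_f reactants)
dH_rxn = -159.28 - (-439.94)
dH_rxn = 280.66 kJ:

280.66 kJ


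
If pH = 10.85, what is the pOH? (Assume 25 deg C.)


At 25 deg C, pH + pOH = 14.
pOH = 14 - pH = 14 - 10.85
pOH = 3.15:

3.15


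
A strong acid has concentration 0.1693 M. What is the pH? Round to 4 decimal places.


A strong acid dissociates completely, so [H+] equals the given concentration.
pH = -log10([H+]) = -log10(0.1693)
pH = 0.77134304, rounded to 4 dp:

0.7713


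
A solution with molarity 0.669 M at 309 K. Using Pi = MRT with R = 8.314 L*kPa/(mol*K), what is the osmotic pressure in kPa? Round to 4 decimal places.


Osmotic pressure (van't Hoff): Pi = M*R*T.
RT = 8.314 * 309 = 2569.026
Pi = 0.669 * 2569.026
Pi = 1718.678394 kPa, rounded to 4 dp:

1718.6784 kPa


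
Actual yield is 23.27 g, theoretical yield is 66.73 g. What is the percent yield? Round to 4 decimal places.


% yield = 100 * actual / theoretical
% yield = 100 * 23.27 / 66.73
% yield = 34.87187172 %, rounded to 4 dp:

34.8719 %


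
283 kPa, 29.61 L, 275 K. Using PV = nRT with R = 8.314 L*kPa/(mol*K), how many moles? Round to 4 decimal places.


PV = nRT, solve for n = PV / (RT).
PV = 283 * 29.61 = 8379.63
RT = 8.314 * 275 = 2286.35
n = 8379.63 / 2286.35
n = 3.66506878 mol, rounded to 4 dp:

3.6651 mol


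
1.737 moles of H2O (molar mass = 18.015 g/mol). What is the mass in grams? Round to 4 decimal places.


mass = n * M
mass = 1.737 * 18.015
mass = 31.292055 g, rounded to 4 dp:

31.2921 g


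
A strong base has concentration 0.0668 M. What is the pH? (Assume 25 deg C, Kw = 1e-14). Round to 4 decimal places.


A strong base dissociates completely, so [OH-] equals the given concentration.
pOH = -log10([OH-]) = -log10(0.0668) = 1.175224
pH = 14 - pOH = 14 - 1.175224
pH = 12.824776, rounded to 4 dp:

12.8248


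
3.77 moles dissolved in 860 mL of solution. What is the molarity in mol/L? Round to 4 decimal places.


Convert volume to liters: V_L = V_mL / 1000.
V_L = 860 / 1000 = 0.86 L
M = n / V_L = 3.77 / 0.86
M = 4.38372093 mol/L, rounded to 4 dp:

4.3837 mol/L


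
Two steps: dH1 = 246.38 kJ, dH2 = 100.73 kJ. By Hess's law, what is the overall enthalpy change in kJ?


Hess's law: enthalpy is a state function, so add the step enthalpies.
dH_total = dH1 + dH2 = 246.38 + (100.73)
dH_total = 347.11 kJ:

347.11 kJ
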